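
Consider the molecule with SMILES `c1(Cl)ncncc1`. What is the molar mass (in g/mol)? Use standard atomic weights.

Atom tally by fragment:
  pyrimidine ring core → C:4 H:4 N:2
  (− 1 ring H displaced by substituents)
  + Cl → Cl:1
Element totals:
  C: 4
  H: 3
  Cl: 1
  N: 2
Molecular formula: C4H3ClN2.
  M = 4(12.011) + 3(1.008) + 35.45 + 2(14.007)
    = 48.044 + 3.024 + 35.450 + 28.014 = 114.532

114.53 g/mol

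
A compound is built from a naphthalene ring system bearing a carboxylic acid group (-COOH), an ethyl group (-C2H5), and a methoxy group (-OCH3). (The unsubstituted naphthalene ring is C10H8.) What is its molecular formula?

Atom tally by fragment:
  naphthalene ring system core → C:10 H:8
  (− 3 ring H displaced by substituents)
  + COOH → C:1 H:1 O:2
  + C2H5 → C:2 H:5
  + OCH3 → C:1 H:3 O:1
Element totals:
  C: 14
  H: 14
  O: 3

C14H14O3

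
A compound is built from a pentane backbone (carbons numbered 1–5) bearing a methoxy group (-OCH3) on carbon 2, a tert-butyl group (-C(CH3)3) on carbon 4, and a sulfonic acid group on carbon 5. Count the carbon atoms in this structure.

10

Atom tally by fragment:
  CH3 → C:1 H:3
  CH(OCH3) → C:2 H:4 O:1
  CH2 → C:1 H:2
  CH(C(CH3)3) → C:5 H:10
  CH2SO3H → C:1 H:3 S:1 O:3
Element totals:
  C: 10
  H: 22
  O: 4
  S: 1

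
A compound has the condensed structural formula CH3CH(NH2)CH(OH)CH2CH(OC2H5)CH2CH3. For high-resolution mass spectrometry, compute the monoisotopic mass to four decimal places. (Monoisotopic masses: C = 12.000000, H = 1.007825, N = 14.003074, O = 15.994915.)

175.1572

Atom tally by fragment:
  CH3 → C:1 H:3
  CH(NH2) → C:1 H:3 N:1
  CH(OH) → C:1 H:2 O:1
  CH2 → C:1 H:2
  CH(OC2H5) → C:3 H:6 O:1
  CH2 → C:1 H:2
  CH3 → C:1 H:3
Element totals:
  C: 9
  H: 21
  N: 1
  O: 2
Molecular formula: C9H21NO2.
  M = 9(12.0) + 21(1.007825) + 14.003074 + 2(15.994915)
    = 108.000000 + 21.164325 + 14.003074 + 31.989830 = 175.157229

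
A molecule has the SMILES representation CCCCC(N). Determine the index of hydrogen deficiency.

Atom tally by fragment:
  CH3 → C:1 H:3
  CH2 → C:1 H:2
  CH2 → C:1 H:2
  CH2 → C:1 H:2
  CH2NH2 → C:1 H:4 N:1
Element totals:
  C: 5
  H: 13
  N: 1
Molecular formula: C5H13N.
DoU = (2C + 2 + N − H − X) / 2 = (2·5 + 2 + 1 − 13 − 0) / 2 = 0.

0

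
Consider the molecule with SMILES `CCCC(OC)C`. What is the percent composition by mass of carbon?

Atom tally by fragment:
  CH3 → C:1 H:3
  CH2 → C:1 H:2
  CH2 → C:1 H:2
  CH(OCH3) → C:2 H:4 O:1
  CH3 → C:1 H:3
Element totals:
  C: 6
  H: 14
  O: 1
Molecular formula: C6H14O.
Molar mass = 102.177 g/mol.
Mass from C: 6 × 12.011 = 72.066 g/mol.
%C = 72.066 / 102.177 × 100 = 70.53%.

70.53%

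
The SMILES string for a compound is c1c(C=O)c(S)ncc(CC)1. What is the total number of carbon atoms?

8

Atom tally by fragment:
  pyridine ring core → C:5 H:5 N:1
  (− 3 ring H displaced by substituents)
  + CHO → C:1 H:1 O:1
  + SH → S:1 H:1
  + C2H5 → C:2 H:5
Element totals:
  C: 8
  H: 9
  N: 1
  O: 1
  S: 1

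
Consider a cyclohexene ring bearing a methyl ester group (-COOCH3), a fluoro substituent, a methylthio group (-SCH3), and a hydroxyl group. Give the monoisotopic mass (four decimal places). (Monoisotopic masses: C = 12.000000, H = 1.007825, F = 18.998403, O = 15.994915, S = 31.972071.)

220.0569

Atom tally by fragment:
  cyclohexene ring core → C:6 H:10
  (− 4 ring H displaced by substituents)
  + COOCH3 → C:2 H:3 O:2
  + F → F:1
  + SCH3 → C:1 H:3 S:1
  + OH → O:1 H:1
Element totals:
  C: 9
  H: 13
  F: 1
  O: 3
  S: 1
Molecular formula: C9H13FO3S.
  M = 9(12.0) + 13(1.007825) + 18.998403 + 3(15.994915) + 31.972071
    = 108.000000 + 13.101725 + 18.998403 + 47.984745 + 31.972071 = 220.056944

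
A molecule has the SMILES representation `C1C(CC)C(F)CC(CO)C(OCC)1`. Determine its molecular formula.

Atom tally by fragment:
  cyclohexane ring core → C:6 H:12
  (− 4 ring H displaced by substituents)
  + C2H5 → C:2 H:5
  + F → F:1
  + CH2OH → C:1 H:3 O:1
  + OC2H5 → C:2 H:5 O:1
Element totals:
  C: 11
  H: 21
  F: 1
  O: 2

C11H21FO2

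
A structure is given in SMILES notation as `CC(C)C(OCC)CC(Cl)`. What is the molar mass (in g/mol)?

Atom tally by fragment:
  CH3 → C:1 H:3
  CH(CH3) → C:2 H:4
  CH(OC2H5) → C:3 H:6 O:1
  CH2 → C:1 H:2
  CH2Cl → C:1 H:2 Cl:1
Element totals:
  C: 8
  H: 17
  Cl: 1
  O: 1
Molecular formula: C8H17ClO.
  M = 8(12.011) + 17(1.008) + 35.45 + 15.999
    = 96.088 + 17.136 + 35.450 + 15.999 = 164.673

164.67 g/mol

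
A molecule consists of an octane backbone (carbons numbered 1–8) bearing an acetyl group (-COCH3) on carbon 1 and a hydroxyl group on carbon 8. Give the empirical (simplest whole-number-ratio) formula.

Atom tally by fragment:
  CH3COCH2 → C:3 H:5 O:1
  CH2 → C:1 H:2
  CH2 → C:1 H:2
  CH2 → C:1 H:2
  CH2 → C:1 H:2
  CH2 → C:1 H:2
  CH2 → C:1 H:2
  CH2OH → C:1 H:3 O:1
Element totals:
  C: 10
  H: 20
  O: 2
Molecular formula: C10H20O2.
gcd of subscripts = 2; dividing each by 2:
  C: 10/2 = 5
  H: 20/2 = 10
  O: 2/2 = 1

C5H10O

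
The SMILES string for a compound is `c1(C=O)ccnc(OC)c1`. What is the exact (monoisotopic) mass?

Atom tally by fragment:
  pyridine ring core → C:5 H:5 N:1
  (− 2 ring H displaced by substituents)
  + CHO → C:1 H:1 O:1
  + OCH3 → C:1 H:3 O:1
Element totals:
  C: 7
  H: 7
  N: 1
  O: 2
Molecular formula: C7H7NO2.
  M = 7(12.0) + 7(1.007825) + 14.003074 + 2(15.994915)
    = 84.000000 + 7.054775 + 14.003074 + 31.989830 = 137.047679

137.0477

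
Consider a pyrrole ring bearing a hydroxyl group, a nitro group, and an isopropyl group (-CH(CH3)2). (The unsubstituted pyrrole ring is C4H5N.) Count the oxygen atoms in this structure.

Atom tally by fragment:
  pyrrole ring core → C:4 H:5 N:1
  (− 3 ring H displaced by substituents)
  + OH → O:1 H:1
  + NO2 → N:1 O:2
  + CH(CH3)2 → C:3 H:7
Element totals:
  C: 7
  H: 10
  N: 2
  O: 3

3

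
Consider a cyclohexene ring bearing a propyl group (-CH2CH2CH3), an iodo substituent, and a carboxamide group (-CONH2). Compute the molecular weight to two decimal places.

293.15 g/mol

Atom tally by fragment:
  cyclohexene ring core → C:6 H:10
  (− 3 ring H displaced by substituents)
  + CH2CH2CH3 → C:3 H:7
  + I → I:1
  + CONH2 → C:1 H:2 O:1 N:1
Element totals:
  C: 10
  H: 16
  I: 1
  N: 1
  O: 1
Molecular formula: C10H16INO.
  M = 10(12.011) + 16(1.008) + 126.904 + 14.007 + 15.999
    = 120.110 + 16.128 + 126.904 + 14.007 + 15.999 = 293.148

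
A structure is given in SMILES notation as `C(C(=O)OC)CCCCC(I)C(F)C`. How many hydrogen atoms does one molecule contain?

Atom tally by fragment:
  CH3OOCCH2 → C:3 H:5 O:2
  CH2 → C:1 H:2
  CH2 → C:1 H:2
  CH2 → C:1 H:2
  CH2 → C:1 H:2
  CH(I) → C:1 H:1 I:1
  CH(F) → C:1 H:1 F:1
  CH3 → C:1 H:3
Element totals:
  C: 10
  H: 18
  F: 1
  I: 1
  O: 2

18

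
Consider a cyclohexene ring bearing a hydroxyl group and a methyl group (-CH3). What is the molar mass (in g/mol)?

112.17 g/mol

Atom tally by fragment:
  cyclohexene ring core → C:6 H:10
  (− 2 ring H displaced by substituents)
  + OH → O:1 H:1
  + CH3 → C:1 H:3
Element totals:
  C: 7
  H: 12
  O: 1
Molecular formula: C7H12O.
  M = 7(12.011) + 12(1.008) + 15.999
    = 84.077 + 12.096 + 15.999 = 112.172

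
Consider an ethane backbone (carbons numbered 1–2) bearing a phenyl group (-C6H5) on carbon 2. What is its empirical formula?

C4H5

Atom tally by fragment:
  CH3 → C:1 H:3
  CH2C6H5 → C:7 H:7
Element totals:
  C: 8
  H: 10
Molecular formula: C8H10.
gcd of subscripts = 2; dividing each by 2:
  C: 8/2 = 4
  H: 10/2 = 5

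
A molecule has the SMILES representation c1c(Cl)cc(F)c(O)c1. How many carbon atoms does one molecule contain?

Atom tally by fragment:
  benzene ring core → C:6 H:6
  (− 3 ring H displaced by substituents)
  + Cl → Cl:1
  + F → F:1
  + OH → O:1 H:1
Element totals:
  C: 6
  H: 4
  Cl: 1
  F: 1
  O: 1

6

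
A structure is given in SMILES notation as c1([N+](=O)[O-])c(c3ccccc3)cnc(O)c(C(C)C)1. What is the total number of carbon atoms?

Atom tally by fragment:
  pyridine ring core → C:5 H:5 N:1
  (− 4 ring H displaced by substituents)
  + NO2 → N:1 O:2
  + C6H5 → C:6 H:5
  + OH → O:1 H:1
  + CH(CH3)2 → C:3 H:7
Element totals:
  C: 14
  H: 14
  N: 2
  O: 3

14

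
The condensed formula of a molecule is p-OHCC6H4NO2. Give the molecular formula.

C7H5NO3

Atom tally by fragment:
  benzene ring core → C:6 H:6
  (− 2 ring H displaced by substituents)
  + CHO → C:1 H:1 O:1
  + NO2 → N:1 O:2
Element totals:
  C: 7
  H: 5
  N: 1
  O: 3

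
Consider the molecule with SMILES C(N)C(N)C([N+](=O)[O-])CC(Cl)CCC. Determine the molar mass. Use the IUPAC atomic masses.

223.70 g/mol

Atom tally by fragment:
  H2NCH2 → C:1 H:4 N:1
  CH(NH2) → C:1 H:3 N:1
  CH(NO2) → C:1 H:1 N:1 O:2
  CH2 → C:1 H:2
  CH(Cl) → C:1 H:1 Cl:1
  CH2 → C:1 H:2
  CH2 → C:1 H:2
  CH3 → C:1 H:3
Element totals:
  C: 8
  H: 18
  Cl: 1
  N: 3
  O: 2
Molecular formula: C8H18ClN3O2.
  M = 8(12.011) + 18(1.008) + 35.45 + 3(14.007) + 2(15.999)
    = 96.088 + 18.144 + 35.450 + 42.021 + 31.998 = 223.701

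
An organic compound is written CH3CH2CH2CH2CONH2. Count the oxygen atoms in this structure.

Element totals:
  C: 5
  H: 11
  N: 1
  O: 1

1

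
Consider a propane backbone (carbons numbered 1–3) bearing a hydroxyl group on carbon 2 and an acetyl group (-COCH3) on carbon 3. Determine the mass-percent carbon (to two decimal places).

58.80%

Atom tally by fragment:
  CH3 → C:1 H:3
  CH(OH) → C:1 H:2 O:1
  CH2COCH3 → C:3 H:5 O:1
Element totals:
  C: 5
  H: 10
  O: 2
Molecular formula: C5H10O2.
Molar mass = 102.133 g/mol.
Mass from C: 5 × 12.011 = 60.055 g/mol.
%C = 60.055 / 102.133 × 100 = 58.80%.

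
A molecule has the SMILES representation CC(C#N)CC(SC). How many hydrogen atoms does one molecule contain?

Atom tally by fragment:
  CH3 → C:1 H:3
  CH(CN) → C:2 H:1 N:1
  CH2 → C:1 H:2
  CH2SCH3 → C:2 H:5 S:1
Element totals:
  C: 6
  H: 11
  N: 1
  S: 1

11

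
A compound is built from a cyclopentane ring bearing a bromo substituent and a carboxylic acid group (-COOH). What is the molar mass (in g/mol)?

Atom tally by fragment:
  cyclopentane ring core → C:5 H:10
  (− 2 ring H displaced by substituents)
  + Br → Br:1
  + COOH → C:1 H:1 O:2
Element totals:
  C: 6
  H: 9
  Br: 1
  O: 2
Molecular formula: C6H9BrO2.
  M = 6(12.011) + 9(1.008) + 79.904 + 2(15.999)
    = 72.066 + 9.072 + 79.904 + 31.998 = 193.040

193.04 g/mol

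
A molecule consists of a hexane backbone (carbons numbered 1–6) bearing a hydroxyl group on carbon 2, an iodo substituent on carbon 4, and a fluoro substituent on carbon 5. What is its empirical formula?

Atom tally by fragment:
  CH3 → C:1 H:3
  CH(OH) → C:1 H:2 O:1
  CH2 → C:1 H:2
  CH(I) → C:1 H:1 I:1
  CH(F) → C:1 H:1 F:1
  CH3 → C:1 H:3
Element totals:
  C: 6
  H: 12
  F: 1
  I: 1
  O: 1
Molecular formula: C6H12FIO.
gcd of subscripts (6, 1, 12, 1, 1) = 1, so the empirical formula equals the molecular formula.

C6H12FIO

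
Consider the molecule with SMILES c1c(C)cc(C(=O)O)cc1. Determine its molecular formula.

C8H8O2

Atom tally by fragment:
  benzene ring core → C:6 H:6
  (− 2 ring H displaced by substituents)
  + CH3 → C:1 H:3
  + COOH → C:1 H:1 O:2
Element totals:
  C: 8
  H: 8
  O: 2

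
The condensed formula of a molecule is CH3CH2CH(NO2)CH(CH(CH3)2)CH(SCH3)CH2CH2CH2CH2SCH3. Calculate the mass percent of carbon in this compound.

54.68%

Element totals:
  C: 14
  H: 29
  N: 1
  O: 2
  S: 2
Molecular formula: C14H29NO2S2.
Molar mass = 307.511 g/mol.
Mass from C: 14 × 12.011 = 168.154 g/mol.
%C = 168.154 / 307.511 × 100 = 54.68%.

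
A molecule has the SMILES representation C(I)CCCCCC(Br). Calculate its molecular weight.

305.00 g/mol

Atom tally by fragment:
  ICH2 → C:1 H:2 I:1
  CH2 → C:1 H:2
  CH2 → C:1 H:2
  CH2 → C:1 H:2
  CH2 → C:1 H:2
  CH2 → C:1 H:2
  CH2Br → C:1 H:2 Br:1
Element totals:
  C: 7
  H: 14
  Br: 1
  I: 1
Molecular formula: C7H14BrI.
  M = 7(12.011) + 14(1.008) + 79.904 + 126.904
    = 84.077 + 14.112 + 79.904 + 126.904 = 304.997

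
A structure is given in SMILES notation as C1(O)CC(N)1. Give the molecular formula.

C3H7NO

Atom tally by fragment:
  cyclopropane ring core → C:3 H:6
  (− 2 ring H displaced by substituents)
  + OH → O:1 H:1
  + NH2 → N:1 H:2
Element totals:
  C: 3
  H: 7
  N: 1
  O: 1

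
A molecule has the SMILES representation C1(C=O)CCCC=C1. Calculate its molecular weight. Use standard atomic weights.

Atom tally by fragment:
  cyclohexene ring core → C:6 H:10
  (− 1 ring H displaced by substituents)
  + CHO → C:1 H:1 O:1
Element totals:
  C: 7
  H: 10
  O: 1
Molecular formula: C7H10O.
  M = 7(12.011) + 10(1.008) + 15.999
    = 84.077 + 10.080 + 15.999 = 110.156

110.16 g/mol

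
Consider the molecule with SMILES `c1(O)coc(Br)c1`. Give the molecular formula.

C4H3BrO2

Atom tally by fragment:
  furan ring core → C:4 H:4 O:1
  (− 2 ring H displaced by substituents)
  + OH → O:1 H:1
  + Br → Br:1
Element totals:
  C: 4
  H: 3
  Br: 1
  O: 2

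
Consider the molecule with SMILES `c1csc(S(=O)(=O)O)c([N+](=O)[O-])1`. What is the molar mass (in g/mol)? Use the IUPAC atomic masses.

Atom tally by fragment:
  thiophene ring core → C:4 H:4 S:1
  (− 2 ring H displaced by substituents)
  + SO3H → S:1 O:3 H:1
  + NO2 → N:1 O:2
Element totals:
  C: 4
  H: 3
  N: 1
  O: 5
  S: 2
Molecular formula: C4H3NO5S2.
  M = 4(12.011) + 3(1.008) + 14.007 + 5(15.999) + 2(32.06)
    = 48.044 + 3.024 + 14.007 + 79.995 + 64.120 = 209.190

209.19 g/mol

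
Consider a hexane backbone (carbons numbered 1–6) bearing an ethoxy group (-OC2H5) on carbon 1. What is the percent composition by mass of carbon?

73.78%

Atom tally by fragment:
  C2H5OCH2 → C:3 H:7 O:1
  CH2 → C:1 H:2
  CH2 → C:1 H:2
  CH2 → C:1 H:2
  CH2 → C:1 H:2
  CH3 → C:1 H:3
Element totals:
  C: 8
  H: 18
  O: 1
Molecular formula: C8H18O.
Molar mass = 130.231 g/mol.
Mass from C: 8 × 12.011 = 96.088 g/mol.
%C = 96.088 / 130.231 × 100 = 73.78%.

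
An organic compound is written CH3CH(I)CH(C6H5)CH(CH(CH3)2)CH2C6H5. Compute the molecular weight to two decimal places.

392.32 g/mol

Atom tally by fragment:
  CH3 → C:1 H:3
  CH(I) → C:1 H:1 I:1
  CH(C6H5) → C:7 H:6
  CH(CH(CH3)2) → C:4 H:8
  CH2C6H5 → C:7 H:7
Element totals:
  C: 20
  H: 25
  I: 1
Molecular formula: C20H25I.
  M = 20(12.011) + 25(1.008) + 126.904
    = 240.220 + 25.200 + 126.904 = 392.324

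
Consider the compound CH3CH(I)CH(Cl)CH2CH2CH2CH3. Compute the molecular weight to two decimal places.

260.54 g/mol

Atom tally by fragment:
  CH3 → C:1 H:3
  CH(I) → C:1 H:1 I:1
  CH(Cl) → C:1 H:1 Cl:1
  CH2 → C:1 H:2
  CH2 → C:1 H:2
  CH2 → C:1 H:2
  CH3 → C:1 H:3
Element totals:
  C: 7
  H: 14
  Cl: 1
  I: 1
Molecular formula: C7H14ClI.
  M = 7(12.011) + 14(1.008) + 35.45 + 126.904
    = 84.077 + 14.112 + 35.450 + 126.904 = 260.543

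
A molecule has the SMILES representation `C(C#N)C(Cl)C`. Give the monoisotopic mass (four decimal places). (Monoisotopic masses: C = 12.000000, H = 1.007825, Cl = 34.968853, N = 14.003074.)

Atom tally by fragment:
  NCCH2 → C:2 H:2 N:1
  CH(Cl) → C:1 H:1 Cl:1
  CH3 → C:1 H:3
Element totals:
  C: 4
  H: 6
  Cl: 1
  N: 1
Molecular formula: C4H6ClN.
  M = 4(12.0) + 6(1.007825) + 34.968853 + 14.003074
    = 48.000000 + 6.046950 + 34.968853 + 14.003074 = 103.018877

103.0189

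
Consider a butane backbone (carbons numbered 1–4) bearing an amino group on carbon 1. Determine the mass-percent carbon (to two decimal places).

65.69%

Atom tally by fragment:
  H2NCH2 → C:1 H:4 N:1
  CH2 → C:1 H:2
  CH2 → C:1 H:2
  CH3 → C:1 H:3
Element totals:
  C: 4
  H: 11
  N: 1
Molecular formula: C4H11N.
Molar mass = 73.139 g/mol.
Mass from C: 4 × 12.011 = 48.044 g/mol.
%C = 48.044 / 73.139 × 100 = 65.69%.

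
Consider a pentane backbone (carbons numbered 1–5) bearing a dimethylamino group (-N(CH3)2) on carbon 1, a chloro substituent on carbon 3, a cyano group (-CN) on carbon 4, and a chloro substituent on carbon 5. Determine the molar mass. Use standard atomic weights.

Atom tally by fragment:
  (CH3)2NCH2 → C:3 H:8 N:1
  CH2 → C:1 H:2
  CH(Cl) → C:1 H:1 Cl:1
  CH(CN) → C:2 H:1 N:1
  CH2Cl → C:1 H:2 Cl:1
Element totals:
  C: 8
  H: 14
  Cl: 2
  N: 2
Molecular formula: C8H14Cl2N2.
  M = 8(12.011) + 14(1.008) + 2(35.45) + 2(14.007)
    = 96.088 + 14.112 + 70.900 + 28.014 = 209.114

209.11 g/mol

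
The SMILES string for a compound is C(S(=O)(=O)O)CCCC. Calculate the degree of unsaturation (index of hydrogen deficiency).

Atom tally by fragment:
  HO3SCH2 → C:1 H:3 S:1 O:3
  CH2 → C:1 H:2
  CH2 → C:1 H:2
  CH2 → C:1 H:2
  CH3 → C:1 H:3
Element totals:
  C: 5
  H: 12
  O: 3
  S: 1
Molecular formula: C5H12O3S.
DoU = (2C + 2 + N − H − X) / 2 = (2·5 + 2 + 0 − 12 − 0) / 2 = 0.

0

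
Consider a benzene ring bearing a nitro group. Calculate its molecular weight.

123.11 g/mol

Atom tally by fragment:
  benzene ring core → C:6 H:6
  (− 1 ring H displaced by substituents)
  + NO2 → N:1 O:2
Element totals:
  C: 6
  H: 5
  N: 1
  O: 2
Molecular formula: C6H5NO2.
  M = 6(12.011) + 5(1.008) + 14.007 + 2(15.999)
    = 72.066 + 5.040 + 14.007 + 31.998 = 123.111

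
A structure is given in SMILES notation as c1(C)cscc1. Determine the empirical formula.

C5H6S

Atom tally by fragment:
  thiophene ring core → C:4 H:4 S:1
  (− 1 ring H displaced by substituents)
  + CH3 → C:1 H:3
Element totals:
  C: 5
  H: 6
  S: 1
Molecular formula: C5H6S.
gcd of subscripts (5, 6, 1) = 1, so the empirical formula equals the molecular formula.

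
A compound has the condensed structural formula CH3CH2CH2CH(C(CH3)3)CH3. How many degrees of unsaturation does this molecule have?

Element totals:
  C: 9
  H: 20
Molecular formula: C9H20.
DoU = (2C + 2 + N − H − X) / 2 = (2·9 + 2 + 0 − 20 − 0) / 2 = 0.

0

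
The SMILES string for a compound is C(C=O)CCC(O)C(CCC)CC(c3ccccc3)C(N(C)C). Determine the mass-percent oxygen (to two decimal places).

10.02%

Atom tally by fragment:
  OHCCH2 → C:2 H:3 O:1
  CH2 → C:1 H:2
  CH2 → C:1 H:2
  CH(OH) → C:1 H:2 O:1
  CH(CH2CH2CH3) → C:4 H:8
  CH2 → C:1 H:2
  CH(C6H5) → C:7 H:6
  CH2N(CH3)2 → C:3 H:8 N:1
Element totals:
  C: 20
  H: 33
  N: 1
  O: 2
Molecular formula: C20H33NO2.
Molar mass = 319.489 g/mol.
Mass from O: 2 × 15.999 = 31.998 g/mol.
%O = 31.998 / 319.489 × 100 = 10.02%.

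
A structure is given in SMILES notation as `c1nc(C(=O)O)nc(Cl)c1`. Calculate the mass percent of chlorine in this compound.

22.36%

Atom tally by fragment:
  pyrimidine ring core → C:4 H:4 N:2
  (− 2 ring H displaced by substituents)
  + COOH → C:1 H:1 O:2
  + Cl → Cl:1
Element totals:
  C: 5
  H: 3
  Cl: 1
  N: 2
  O: 2
Molecular formula: C5H3ClN2O2.
Molar mass = 158.541 g/mol.
Mass from Cl: 1 × 35.45 = 35.450 g/mol.
%Cl = 35.450 / 158.541 × 100 = 22.36%.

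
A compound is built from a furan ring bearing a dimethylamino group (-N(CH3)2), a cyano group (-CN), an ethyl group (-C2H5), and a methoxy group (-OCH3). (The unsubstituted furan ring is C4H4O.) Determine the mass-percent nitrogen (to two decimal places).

Atom tally by fragment:
  furan ring core → C:4 H:4 O:1
  (− 4 ring H displaced by substituents)
  + N(CH3)2 → N:1 C:2 H:6
  + CN → C:1 N:1
  + C2H5 → C:2 H:5
  + OCH3 → C:1 H:3 O:1
Element totals:
  C: 10
  H: 14
  N: 2
  O: 2
Molecular formula: C10H14N2O2.
Molar mass = 194.234 g/mol.
Mass from N: 2 × 14.007 = 28.014 g/mol.
%N = 28.014 / 194.234 × 100 = 14.42%.

14.42%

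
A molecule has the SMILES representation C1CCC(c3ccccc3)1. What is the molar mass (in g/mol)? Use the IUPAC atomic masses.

Atom tally by fragment:
  cyclobutane ring core → C:4 H:8
  (− 1 ring H displaced by substituents)
  + C6H5 → C:6 H:5
Element totals:
  C: 10
  H: 12
Molecular formula: C10H12.
  M = 10(12.011) + 12(1.008)
    = 120.110 + 12.096 = 132.206

132.21 g/mol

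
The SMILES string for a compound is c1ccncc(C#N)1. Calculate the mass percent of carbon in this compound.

Atom tally by fragment:
  pyridine ring core → C:5 H:5 N:1
  (− 1 ring H displaced by substituents)
  + CN → C:1 N:1
Element totals:
  C: 6
  H: 4
  N: 2
Molecular formula: C6H4N2.
Molar mass = 104.112 g/mol.
Mass from C: 6 × 12.011 = 72.066 g/mol.
%C = 72.066 / 104.112 × 100 = 69.22%.

69.22%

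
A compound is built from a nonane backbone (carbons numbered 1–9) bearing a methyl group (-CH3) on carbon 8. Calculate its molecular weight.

Atom tally by fragment:
  CH3 → C:1 H:3
  CH2 → C:1 H:2
  CH2 → C:1 H:2
  CH2 → C:1 H:2
  CH2 → C:1 H:2
  CH2 → C:1 H:2
  CH2 → C:1 H:2
  CH(CH3) → C:2 H:4
  CH3 → C:1 H:3
Element totals:
  C: 10
  H: 22
Molecular formula: C10H22.
  M = 10(12.011) + 22(1.008)
    = 120.110 + 22.176 = 142.286

142.29 g/mol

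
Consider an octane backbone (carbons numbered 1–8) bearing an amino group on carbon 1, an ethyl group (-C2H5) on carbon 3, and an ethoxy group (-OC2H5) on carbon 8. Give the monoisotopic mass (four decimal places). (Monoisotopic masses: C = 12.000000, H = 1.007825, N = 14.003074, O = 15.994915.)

201.2093

Atom tally by fragment:
  H2NCH2 → C:1 H:4 N:1
  CH2 → C:1 H:2
  CH(C2H5) → C:3 H:6
  CH2 → C:1 H:2
  CH2 → C:1 H:2
  CH2 → C:1 H:2
  CH2 → C:1 H:2
  CH2OC2H5 → C:3 H:7 O:1
Element totals:
  C: 12
  H: 27
  N: 1
  O: 1
Molecular formula: C12H27NO.
  M = 12(12.0) + 27(1.007825) + 14.003074 + 15.994915
    = 144.000000 + 27.211275 + 14.003074 + 15.994915 = 201.209264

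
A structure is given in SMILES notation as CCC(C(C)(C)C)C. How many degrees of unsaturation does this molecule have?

0

Atom tally by fragment:
  CH3 → C:1 H:3
  CH2 → C:1 H:2
  CH(C(CH3)3) → C:5 H:10
  CH3 → C:1 H:3
Element totals:
  C: 8
  H: 18
Molecular formula: C8H18.
DoU = (2C + 2 + N − H − X) / 2 = (2·8 + 2 + 0 − 18 − 0) / 2 = 0.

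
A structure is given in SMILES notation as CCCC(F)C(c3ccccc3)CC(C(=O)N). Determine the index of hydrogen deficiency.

5

Atom tally by fragment:
  CH3 → C:1 H:3
  CH2 → C:1 H:2
  CH2 → C:1 H:2
  CH(F) → C:1 H:1 F:1
  CH(C6H5) → C:7 H:6
  CH2 → C:1 H:2
  CH2CONH2 → C:2 H:4 O:1 N:1
Element totals:
  C: 14
  H: 20
  F: 1
  N: 1
  O: 1
Molecular formula: C14H20FNO.
DoU = (2C + 2 + N − H − X) / 2 = (2·14 + 2 + 1 − 20 − 1) / 2 = 5.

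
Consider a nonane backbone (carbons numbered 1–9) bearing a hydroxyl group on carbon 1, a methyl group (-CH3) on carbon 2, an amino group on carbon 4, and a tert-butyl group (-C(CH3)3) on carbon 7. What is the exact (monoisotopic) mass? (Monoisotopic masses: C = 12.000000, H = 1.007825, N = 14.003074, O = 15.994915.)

Atom tally by fragment:
  HOCH2 → C:1 H:3 O:1
  CH(CH3) → C:2 H:4
  CH2 → C:1 H:2
  CH(NH2) → C:1 H:3 N:1
  CH2 → C:1 H:2
  CH2 → C:1 H:2
  CH(C(CH3)3) → C:5 H:10
  CH2 → C:1 H:2
  CH3 → C:1 H:3
Element totals:
  C: 14
  H: 31
  N: 1
  O: 1
Molecular formula: C14H31NO.
  M = 14(12.0) + 31(1.007825) + 14.003074 + 15.994915
    = 168.000000 + 31.242575 + 14.003074 + 15.994915 = 229.240564

229.2406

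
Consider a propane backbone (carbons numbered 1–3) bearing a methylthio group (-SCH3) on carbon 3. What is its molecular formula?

Atom tally by fragment:
  CH3 → C:1 H:3
  CH2 → C:1 H:2
  CH2SCH3 → C:2 H:5 S:1
Element totals:
  C: 4
  H: 10
  S: 1

C4H10S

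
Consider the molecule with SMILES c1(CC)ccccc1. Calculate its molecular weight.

Atom tally by fragment:
  benzene ring core → C:6 H:6
  (− 1 ring H displaced by substituents)
  + C2H5 → C:2 H:5
Element totals:
  C: 8
  H: 10
Molecular formula: C8H10.
  M = 8(12.011) + 10(1.008)
    = 96.088 + 10.080 = 106.168

106.17 g/mol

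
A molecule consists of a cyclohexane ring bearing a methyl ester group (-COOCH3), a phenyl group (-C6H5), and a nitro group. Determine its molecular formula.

Atom tally by fragment:
  cyclohexane ring core → C:6 H:12
  (− 3 ring H displaced by substituents)
  + COOCH3 → C:2 H:3 O:2
  + C6H5 → C:6 H:5
  + NO2 → N:1 O:2
Element totals:
  C: 14
  H: 17
  N: 1
  O: 4

C14H17NO4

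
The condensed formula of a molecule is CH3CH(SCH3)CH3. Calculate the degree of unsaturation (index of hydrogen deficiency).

Element totals:
  C: 4
  H: 10
  S: 1
Molecular formula: C4H10S.
DoU = (2C + 2 + N − H − X) / 2 = (2·4 + 2 + 0 − 10 − 0) / 2 = 0.

0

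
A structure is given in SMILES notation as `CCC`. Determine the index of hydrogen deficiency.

0

Atom tally by fragment:
  CH3 → C:1 H:3
  CH2 → C:1 H:2
  CH3 → C:1 H:3
Element totals:
  C: 3
  H: 8
Molecular formula: C3H8.
DoU = (2C + 2 + N − H − X) / 2 = (2·3 + 2 + 0 − 8 − 0) / 2 = 0.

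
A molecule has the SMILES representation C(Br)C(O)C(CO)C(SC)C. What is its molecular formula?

C7H15BrO2S

Atom tally by fragment:
  BrCH2 → C:1 H:2 Br:1
  CH(OH) → C:1 H:2 O:1
  CH(CH2OH) → C:2 H:4 O:1
  CH(SCH3) → C:2 H:4 S:1
  CH3 → C:1 H:3
Element totals:
  C: 7
  H: 15
  Br: 1
  O: 2
  S: 1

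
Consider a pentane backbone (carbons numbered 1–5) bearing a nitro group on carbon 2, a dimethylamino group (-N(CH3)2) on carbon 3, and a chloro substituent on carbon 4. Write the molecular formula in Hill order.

Atom tally by fragment:
  CH3 → C:1 H:3
  CH(NO2) → C:1 H:1 N:1 O:2
  CH(N(CH3)2) → C:3 H:7 N:1
  CH(Cl) → C:1 H:1 Cl:1
  CH3 → C:1 H:3
Element totals:
  C: 7
  H: 15
  Cl: 1
  N: 2
  O: 2

C7H15ClN2O2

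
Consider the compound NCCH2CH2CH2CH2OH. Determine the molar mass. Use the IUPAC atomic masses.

99.13 g/mol

Element totals:
  C: 5
  H: 9
  N: 1
  O: 1
Molecular formula: C5H9NO.
  M = 5(12.011) + 9(1.008) + 14.007 + 15.999
    = 60.055 + 9.072 + 14.007 + 15.999 = 99.133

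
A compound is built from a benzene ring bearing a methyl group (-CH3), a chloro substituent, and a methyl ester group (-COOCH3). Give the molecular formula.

C9H9ClO2

Atom tally by fragment:
  benzene ring core → C:6 H:6
  (− 3 ring H displaced by substituents)
  + CH3 → C:1 H:3
  + Cl → Cl:1
  + COOCH3 → C:2 H:3 O:2
Element totals:
  C: 9
  H: 9
  Cl: 1
  O: 2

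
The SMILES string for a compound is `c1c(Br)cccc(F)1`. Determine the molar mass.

175.00 g/mol

Atom tally by fragment:
  benzene ring core → C:6 H:6
  (− 2 ring H displaced by substituents)
  + Br → Br:1
  + F → F:1
Element totals:
  C: 6
  H: 4
  Br: 1
  F: 1
Molecular formula: C6H4BrF.
  M = 6(12.011) + 4(1.008) + 79.904 + 18.998
    = 72.066 + 4.032 + 79.904 + 18.998 = 175.000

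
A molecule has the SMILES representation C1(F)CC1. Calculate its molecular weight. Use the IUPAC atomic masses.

60.07 g/mol

Atom tally by fragment:
  cyclopropane ring core → C:3 H:6
  (− 1 ring H displaced by substituents)
  + F → F:1
Element totals:
  C: 3
  H: 5
  F: 1
Molecular formula: C3H5F.
  M = 3(12.011) + 5(1.008) + 18.998
    = 36.033 + 5.040 + 18.998 = 60.071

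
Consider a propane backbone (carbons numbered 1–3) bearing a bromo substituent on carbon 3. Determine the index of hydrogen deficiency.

0

Atom tally by fragment:
  CH3 → C:1 H:3
  CH2 → C:1 H:2
  CH2Br → C:1 H:2 Br:1
Element totals:
  C: 3
  H: 7
  Br: 1
Molecular formula: C3H7Br.
DoU = (2C + 2 + N − H − X) / 2 = (2·3 + 2 + 0 − 7 − 1) / 2 = 0.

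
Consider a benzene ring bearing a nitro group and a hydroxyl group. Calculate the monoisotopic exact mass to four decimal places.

Atom tally by fragment:
  benzene ring core → C:6 H:6
  (− 2 ring H displaced by substituents)
  + NO2 → N:1 O:2
  + OH → O:1 H:1
Element totals:
  C: 6
  H: 5
  N: 1
  O: 3
Molecular formula: C6H5NO3.
  M = 6(12.0) + 5(1.007825) + 14.003074 + 3(15.994915)
    = 72.000000 + 5.039125 + 14.003074 + 47.984745 = 139.026944

139.0269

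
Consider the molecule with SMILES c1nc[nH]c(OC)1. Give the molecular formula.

C4H6N2O

Atom tally by fragment:
  imidazole ring core → C:3 H:4 N:2
  (− 1 ring H displaced by substituents)
  + OCH3 → C:1 H:3 O:1
Element totals:
  C: 4
  H: 6
  N: 2
  O: 1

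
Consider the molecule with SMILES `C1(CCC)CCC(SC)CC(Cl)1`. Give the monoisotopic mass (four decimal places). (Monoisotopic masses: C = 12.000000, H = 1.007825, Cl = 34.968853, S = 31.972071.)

Atom tally by fragment:
  cyclohexane ring core → C:6 H:12
  (− 3 ring H displaced by substituents)
  + CH2CH2CH3 → C:3 H:7
  + SCH3 → C:1 H:3 S:1
  + Cl → Cl:1
Element totals:
  C: 10
  H: 19
  Cl: 1
  S: 1
Molecular formula: C10H19ClS.
  M = 10(12.0) + 19(1.007825) + 34.968853 + 31.972071
    = 120.000000 + 19.148675 + 34.968853 + 31.972071 = 206.089599

206.0896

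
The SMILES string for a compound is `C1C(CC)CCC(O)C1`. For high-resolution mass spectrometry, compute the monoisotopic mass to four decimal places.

Atom tally by fragment:
  cyclohexane ring core → C:6 H:12
  (− 2 ring H displaced by substituents)
  + C2H5 → C:2 H:5
  + OH → O:1 H:1
Element totals:
  C: 8
  H: 16
  O: 1
Molecular formula: C8H16O.
  M = 8(12.0) + 16(1.007825) + 15.994915
    = 96.000000 + 16.125200 + 15.994915 = 128.120115

128.1201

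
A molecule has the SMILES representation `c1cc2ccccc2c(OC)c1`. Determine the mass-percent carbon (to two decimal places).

83.52%

Atom tally by fragment:
  naphthalene ring system core → C:10 H:8
  (− 1 ring H displaced by substituents)
  + OCH3 → C:1 H:3 O:1
Element totals:
  C: 11
  H: 10
  O: 1
Molecular formula: C11H10O.
Molar mass = 158.200 g/mol.
Mass from C: 11 × 12.011 = 132.121 g/mol.
%C = 132.121 / 158.200 × 100 = 83.52%.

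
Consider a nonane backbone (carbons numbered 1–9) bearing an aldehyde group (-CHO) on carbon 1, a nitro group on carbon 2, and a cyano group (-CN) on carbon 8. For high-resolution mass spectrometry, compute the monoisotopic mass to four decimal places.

Atom tally by fragment:
  OHCCH2 → C:2 H:3 O:1
  CH(NO2) → C:1 H:1 N:1 O:2
  CH2 → C:1 H:2
  CH2 → C:1 H:2
  CH2 → C:1 H:2
  CH2 → C:1 H:2
  CH2 → C:1 H:2
  CH(CN) → C:2 H:1 N:1
  CH3 → C:1 H:3
Element totals:
  C: 11
  H: 18
  N: 2
  O: 3
Molecular formula: C11H18N2O3.
  M = 11(12.0) + 18(1.007825) + 2(14.003074) + 3(15.994915)
    = 132.000000 + 18.140850 + 28.006148 + 47.984745 = 226.131743

226.1317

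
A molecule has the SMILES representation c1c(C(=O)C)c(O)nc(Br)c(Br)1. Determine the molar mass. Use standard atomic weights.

294.93 g/mol

Atom tally by fragment:
  pyridine ring core → C:5 H:5 N:1
  (− 4 ring H displaced by substituents)
  + COCH3 → C:2 H:3 O:1
  + OH → O:1 H:1
  + Br → Br:1
  + Br → Br:1
Element totals:
  C: 7
  H: 5
  Br: 2
  N: 1
  O: 2
Molecular formula: C7H5Br2NO2.
  M = 7(12.011) + 5(1.008) + 2(79.904) + 14.007 + 2(15.999)
    = 84.077 + 5.040 + 159.808 + 14.007 + 31.998 = 294.930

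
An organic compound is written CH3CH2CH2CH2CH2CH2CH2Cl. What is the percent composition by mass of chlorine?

Atom tally by fragment:
  CH3 → C:1 H:3
  CH2 → C:1 H:2
  CH2 → C:1 H:2
  CH2 → C:1 H:2
  CH2 → C:1 H:2
  CH2 → C:1 H:2
  CH2Cl → C:1 H:2 Cl:1
Element totals:
  C: 7
  H: 15
  Cl: 1
Molecular formula: C7H15Cl.
Molar mass = 134.647 g/mol.
Mass from Cl: 1 × 35.45 = 35.450 g/mol.
%Cl = 35.450 / 134.647 × 100 = 26.33%.

26.33%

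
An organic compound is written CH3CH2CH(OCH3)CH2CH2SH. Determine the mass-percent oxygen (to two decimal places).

Atom tally by fragment:
  CH3 → C:1 H:3
  CH2 → C:1 H:2
  CH(OCH3) → C:2 H:4 O:1
  CH2 → C:1 H:2
  CH2SH → C:1 H:3 S:1
Element totals:
  C: 6
  H: 14
  O: 1
  S: 1
Molecular formula: C6H14OS.
Molar mass = 134.237 g/mol.
Mass from O: 1 × 15.999 = 15.999 g/mol.
%O = 15.999 / 134.237 × 100 = 11.92%.

11.92%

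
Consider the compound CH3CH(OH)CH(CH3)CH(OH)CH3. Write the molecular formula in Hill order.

Atom tally by fragment:
  CH3 → C:1 H:3
  CH(OH) → C:1 H:2 O:1
  CH(CH3) → C:2 H:4
  CH(OH) → C:1 H:2 O:1
  CH3 → C:1 H:3
Element totals:
  C: 6
  H: 14
  O: 2

C6H14O2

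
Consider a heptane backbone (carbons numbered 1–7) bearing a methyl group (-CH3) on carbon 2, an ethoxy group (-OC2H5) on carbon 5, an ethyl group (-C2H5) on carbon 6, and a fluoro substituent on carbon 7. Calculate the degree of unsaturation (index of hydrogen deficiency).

0

Atom tally by fragment:
  CH3 → C:1 H:3
  CH(CH3) → C:2 H:4
  CH2 → C:1 H:2
  CH2 → C:1 H:2
  CH(OC2H5) → C:3 H:6 O:1
  CH(C2H5) → C:3 H:6
  CH2F → C:1 H:2 F:1
Element totals:
  C: 12
  H: 25
  F: 1
  O: 1
Molecular formula: C12H25FO.
DoU = (2C + 2 + N − H − X) / 2 = (2·12 + 2 + 0 − 25 − 1) / 2 = 0.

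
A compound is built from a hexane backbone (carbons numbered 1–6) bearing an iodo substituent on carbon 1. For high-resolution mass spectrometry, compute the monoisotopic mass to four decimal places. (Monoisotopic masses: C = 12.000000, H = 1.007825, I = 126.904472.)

Atom tally by fragment:
  ICH2 → C:1 H:2 I:1
  CH2 → C:1 H:2
  CH2 → C:1 H:2
  CH2 → C:1 H:2
  CH2 → C:1 H:2
  CH3 → C:1 H:3
Element totals:
  C: 6
  H: 13
  I: 1
Molecular formula: C6H13I.
  M = 6(12.0) + 13(1.007825) + 126.904472
    = 72.000000 + 13.101725 + 126.904472 = 212.006197

212.0062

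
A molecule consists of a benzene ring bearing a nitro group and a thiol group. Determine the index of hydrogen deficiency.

Atom tally by fragment:
  benzene ring core → C:6 H:6
  (− 2 ring H displaced by substituents)
  + NO2 → N:1 O:2
  + SH → S:1 H:1
Element totals:
  C: 6
  H: 5
  N: 1
  O: 2
  S: 1
Molecular formula: C6H5NO2S.
DoU = (2C + 2 + N − H − X) / 2 = (2·6 + 2 + 1 − 5 − 0) / 2 = 5.

5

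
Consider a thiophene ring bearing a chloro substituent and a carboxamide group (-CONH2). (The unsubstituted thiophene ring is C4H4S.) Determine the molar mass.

161.60 g/mol

Atom tally by fragment:
  thiophene ring core → C:4 H:4 S:1
  (− 2 ring H displaced by substituents)
  + Cl → Cl:1
  + CONH2 → C:1 H:2 O:1 N:1
Element totals:
  C: 5
  H: 4
  Cl: 1
  N: 1
  O: 1
  S: 1
Molecular formula: C5H4ClNOS.
  M = 5(12.011) + 4(1.008) + 35.45 + 14.007 + 15.999 + 32.06
    = 60.055 + 4.032 + 35.450 + 14.007 + 15.999 + 32.060 = 161.603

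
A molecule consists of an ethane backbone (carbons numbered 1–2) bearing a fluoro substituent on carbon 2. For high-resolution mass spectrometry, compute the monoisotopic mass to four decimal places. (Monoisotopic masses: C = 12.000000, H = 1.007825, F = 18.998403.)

48.0375

Atom tally by fragment:
  CH3 → C:1 H:3
  CH2F → C:1 H:2 F:1
Element totals:
  C: 2
  H: 5
  F: 1
Molecular formula: C2H5F.
  M = 2(12.0) + 5(1.007825) + 18.998403
    = 24.000000 + 5.039125 + 18.998403 = 48.037528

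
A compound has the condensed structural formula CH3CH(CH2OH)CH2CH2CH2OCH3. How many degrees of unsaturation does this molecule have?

Atom tally by fragment:
  CH3 → C:1 H:3
  CH(CH2OH) → C:2 H:4 O:1
  CH2 → C:1 H:2
  CH2 → C:1 H:2
  CH2OCH3 → C:2 H:5 O:1
Element totals:
  C: 7
  H: 16
  O: 2
Molecular formula: C7H16O2.
DoU = (2C + 2 + N − H − X) / 2 = (2·7 + 2 + 0 − 16 − 0) / 2 = 0.

0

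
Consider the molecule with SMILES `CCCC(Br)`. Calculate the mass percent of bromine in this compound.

Atom tally by fragment:
  CH3 → C:1 H:3
  CH2 → C:1 H:2
  CH2 → C:1 H:2
  CH2Br → C:1 H:2 Br:1
Element totals:
  C: 4
  H: 9
  Br: 1
Molecular formula: C4H9Br.
Molar mass = 137.020 g/mol.
Mass from Br: 1 × 79.904 = 79.904 g/mol.
%Br = 79.904 / 137.020 × 100 = 58.32%.

58.32%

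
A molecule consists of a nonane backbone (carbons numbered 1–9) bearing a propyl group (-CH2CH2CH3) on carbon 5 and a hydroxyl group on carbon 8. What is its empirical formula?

Atom tally by fragment:
  CH3 → C:1 H:3
  CH2 → C:1 H:2
  CH2 → C:1 H:2
  CH2 → C:1 H:2
  CH(CH2CH2CH3) → C:4 H:8
  CH2 → C:1 H:2
  CH2 → C:1 H:2
  CH(OH) → C:1 H:2 O:1
  CH3 → C:1 H:3
Element totals:
  C: 12
  H: 26
  O: 1
Molecular formula: C12H26O.
gcd of subscripts (12, 26, 1) = 1, so the empirical formula equals the molecular formula.

C12H26O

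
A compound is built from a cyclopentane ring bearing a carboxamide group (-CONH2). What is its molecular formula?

C6H11NO

Atom tally by fragment:
  cyclopentane ring core → C:5 H:10
  (− 1 ring H displaced by substituents)
  + CONH2 → C:1 H:2 O:1 N:1
Element totals:
  C: 6
  H: 11
  N: 1
  O: 1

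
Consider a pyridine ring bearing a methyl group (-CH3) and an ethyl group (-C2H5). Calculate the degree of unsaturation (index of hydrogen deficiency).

4

Atom tally by fragment:
  pyridine ring core → C:5 H:5 N:1
  (− 2 ring H displaced by substituents)
  + CH3 → C:1 H:3
  + C2H5 → C:2 H:5
Element totals:
  C: 8
  H: 11
  N: 1
Molecular formula: C8H11N.
DoU = (2C + 2 + N − H − X) / 2 = (2·8 + 2 + 1 − 11 − 0) / 2 = 4.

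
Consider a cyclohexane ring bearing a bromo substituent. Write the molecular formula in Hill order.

Atom tally by fragment:
  cyclohexane ring core → C:6 H:12
  (− 1 ring H displaced by substituents)
  + Br → Br:1
Element totals:
  C: 6
  H: 11
  Br: 1

C6H11Br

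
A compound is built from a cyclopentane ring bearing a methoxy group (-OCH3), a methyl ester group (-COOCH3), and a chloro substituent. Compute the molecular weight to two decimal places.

192.64 g/mol

Atom tally by fragment:
  cyclopentane ring core → C:5 H:10
  (− 3 ring H displaced by substituents)
  + OCH3 → C:1 H:3 O:1
  + COOCH3 → C:2 H:3 O:2
  + Cl → Cl:1
Element totals:
  C: 8
  H: 13
  Cl: 1
  O: 3
Molecular formula: C8H13ClO3.
  M = 8(12.011) + 13(1.008) + 35.45 + 3(15.999)
    = 96.088 + 13.104 + 35.450 + 47.997 = 192.639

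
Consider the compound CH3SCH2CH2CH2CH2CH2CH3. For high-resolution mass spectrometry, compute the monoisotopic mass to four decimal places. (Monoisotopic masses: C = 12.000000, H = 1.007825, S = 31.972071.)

Atom tally by fragment:
  CH3SCH2 → C:2 H:5 S:1
  CH2 → C:1 H:2
  CH2 → C:1 H:2
  CH2 → C:1 H:2
  CH2 → C:1 H:2
  CH3 → C:1 H:3
Element totals:
  C: 7
  H: 16
  S: 1
Molecular formula: C7H16S.
  M = 7(12.0) + 16(1.007825) + 31.972071
    = 84.000000 + 16.125200 + 31.972071 = 132.097271

132.0973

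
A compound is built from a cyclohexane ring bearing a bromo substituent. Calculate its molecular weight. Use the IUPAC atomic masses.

163.06 g/mol

Atom tally by fragment:
  cyclohexane ring core → C:6 H:12
  (− 1 ring H displaced by substituents)
  + Br → Br:1
Element totals:
  C: 6
  H: 11
  Br: 1
Molecular formula: C6H11Br.
  M = 6(12.011) + 11(1.008) + 79.904
    = 72.066 + 11.088 + 79.904 = 163.058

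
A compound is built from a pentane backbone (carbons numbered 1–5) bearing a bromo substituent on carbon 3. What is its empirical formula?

C5H11Br

Atom tally by fragment:
  CH3 → C:1 H:3
  CH2 → C:1 H:2
  CH(Br) → C:1 H:1 Br:1
  CH2 → C:1 H:2
  CH3 → C:1 H:3
Element totals:
  C: 5
  H: 11
  Br: 1
Molecular formula: C5H11Br.
gcd of subscripts (1, 5, 11) = 1, so the empirical formula equals the molecular formula.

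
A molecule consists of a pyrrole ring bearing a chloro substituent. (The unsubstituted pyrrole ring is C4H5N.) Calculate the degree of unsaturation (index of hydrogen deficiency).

3

Atom tally by fragment:
  pyrrole ring core → C:4 H:5 N:1
  (− 1 ring H displaced by substituents)
  + Cl → Cl:1
Element totals:
  C: 4
  H: 4
  Cl: 1
  N: 1
Molecular formula: C4H4ClN.
DoU = (2C + 2 + N − H − X) / 2 = (2·4 + 2 + 1 − 4 − 1) / 2 = 3.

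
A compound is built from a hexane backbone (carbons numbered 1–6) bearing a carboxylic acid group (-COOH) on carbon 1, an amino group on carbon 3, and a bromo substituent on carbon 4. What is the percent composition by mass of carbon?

Atom tally by fragment:
  HOOCCH2 → C:2 H:3 O:2
  CH2 → C:1 H:2
  CH(NH2) → C:1 H:3 N:1
  CH(Br) → C:1 H:1 Br:1
  CH2 → C:1 H:2
  CH3 → C:1 H:3
Element totals:
  C: 7
  H: 14
  Br: 1
  N: 1
  O: 2
Molecular formula: C7H14BrNO2.
Molar mass = 224.098 g/mol.
Mass from C: 7 × 12.011 = 84.077 g/mol.
%C = 84.077 / 224.098 × 100 = 37.52%.

37.52%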